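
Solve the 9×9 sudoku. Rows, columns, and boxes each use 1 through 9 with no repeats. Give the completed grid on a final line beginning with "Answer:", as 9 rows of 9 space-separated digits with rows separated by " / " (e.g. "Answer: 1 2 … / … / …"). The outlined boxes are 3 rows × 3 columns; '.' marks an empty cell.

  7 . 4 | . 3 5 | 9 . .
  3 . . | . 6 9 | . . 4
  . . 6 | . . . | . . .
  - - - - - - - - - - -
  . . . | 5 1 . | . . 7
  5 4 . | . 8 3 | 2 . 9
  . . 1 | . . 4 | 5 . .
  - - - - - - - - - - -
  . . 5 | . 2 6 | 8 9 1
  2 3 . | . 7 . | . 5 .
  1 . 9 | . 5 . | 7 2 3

Step 1. [r3c6∈{1,2,7,8}] in col 6, 7 fits only at r3c6 ⇒ r3c6=7.
Step 2. [r2c7∈{1}] r2c7 has the single candidate 1 ⇒ r2c7=1.
Step 3. [r6c8∈{3,6,8}] in row 6, 3 fits only at r6c8. So r6c8=3.
Step 4. [r3c8∈{8}] only 8 remains possible at r3c8 ⇒ r3c8=8.
Step 5. [r8c3∈{8}] r8c3 has the single candidate 8. So r8c3=8.
Step 6. [r2c3∈{2}] r2c3's peers cover all but 2. So r2c3=2.
Step 7. [r9c4∈{4,8}] across row 9, 4 lands solely at r9c4. So r9c4=4.
Step 8. [r6c9∈{6,8}] across col 9, 8 lands solely at r6c9. So r6c9=8.
Step 9. [r1c8∈{6}] r1c8's peers cover all but 6, so r1c8=6.
Step 10. [r4c7∈{4,6}] r4c7 is the only open cell in box 6 admitting 6, so r4c7=6.
Step 11. [r3c1∈{9}] r3c1 is down to just 9. So r3c1=9.
Step 12. [r4c2∈{2,8,9}] r4c2 is the only open cell in row 4 admitting 9. So r4c2=9.
Step 13. [r6c2∈{2,6,7}] in col 2, 2 fits only at r6c2. So r6c2=2.
Step 14. [r6c4∈{6,7,9}] across row 6, 7 lands solely at r6c4 ⇒ r6c4=7.
Step 15. [r2c2∈{5,8}] in row 2, 5 fits only at r2c2, so r2c2=5.
Step 16. [r1c2∈{1,8}] in col 2, 8 fits only at r1c2 ⇒ r1c2=8.
Step 17. [r1c4∈{1,2}] r1c4 is the only open cell in row 1 admitting 1 ⇒ r1c4=1.
Step 18. [r3c9∈{2,5}] 5 has one home in row 3: r3c9 ⇒ r3c9=5.
Step 19. [r3c5∈{4}] r3c5 has the single candidate 4. So r3c5=4.
Step 20. [r7c2∈{7}] r7c2's peers cover all but 7 ⇒ r7c2=7.
Step 21. [r3c2∈{1}] nothing but 1 survives at r3c2 ⇒ r3c2=1.
Step 22. [r4c6∈{2}] r4c6's peers cover all but 2. So r4c6=2.
Step 23. [r8c4∈{9}] r8c4 has the single candidate 9, so r8c4=9.
Step 24. [r4c3∈{3}] nothing but 3 survives at r4c3. So r4c3=3.
Step 25. [r1c9∈{2}] r1c9 has the single candidate 2, so r1c9=2.
Step 26. [r8c6∈{1}] r8c6 is down to just 1, so r8c6=1.
Step 27. [r9c6∈{8}] r9c6 is down to just 8 ⇒ r9c6=8.
Step 28. [r6c1∈{6}] nothing but 6 survives at r6c1, so r6c1=6.
Step 29. [r5c4∈{6}] r5c4 is down to just 6, so r5c4=6.
Step 30. [r2c8∈{7}] r2c8 is down to just 7. So r2c8=7.
Step 31. [r7c4∈{3}] only 3 remains possible at r7c4 ⇒ r7c4=3.
Step 32. [r5c8∈{1}] nothing but 1 survives at r5c8 ⇒ r5c8=1.
Step 33. [r8c7∈{4}] r8c7 is down to just 4, so r8c7=4.
Step 34. [r4c8∈{4}] nothing but 4 survives at r4c8 ⇒ r4c8=4.
Step 35. [r8c9∈{6}] r8c9 is down to just 6 ⇒ r8c9=6.
Step 36. [r7c1∈{4}] r7c1 is down to just 4. So r7c1=4.
Step 37. [r5c3∈{7}] only 7 remains possible at r5c3, so r5c3=7.
Step 38. [r3c4∈{2}] nothing but 2 survives at r3c4, so r3c4=2.
Step 39. [r9c2∈{6}] r9c2's peers cover all but 6, so r9c2=6.
Step 40. [r6c5∈{9}] r6c5 has the single candidate 9, so r6c5=9.
Step 41. [r4c1∈{8}] only 8 remains possible at r4c1. So r4c1=8.
Step 42. [r2c4∈{8}] nothing but 8 survives at r2c4. So r2c4=8.
Step 43. [r3c7∈{3}] r3c7 is down to just 3 ⇒ r3c7=3.

Answer: 7 8 4 1 3 5 9 6 2 / 3 5 2 8 6 9 1 7 4 / 9 1 6 2 4 7 3 8 5 / 8 9 3 5 1 2 6 4 7 / 5 4 7 6 8 3 2 1 9 / 6 2 1 7 9 4 5 3 8 / 4 7 5 3 2 6 8 9 1 / 2 3 8 9 7 1 4 5 6 / 1 6 9 4 5 8 7 2 3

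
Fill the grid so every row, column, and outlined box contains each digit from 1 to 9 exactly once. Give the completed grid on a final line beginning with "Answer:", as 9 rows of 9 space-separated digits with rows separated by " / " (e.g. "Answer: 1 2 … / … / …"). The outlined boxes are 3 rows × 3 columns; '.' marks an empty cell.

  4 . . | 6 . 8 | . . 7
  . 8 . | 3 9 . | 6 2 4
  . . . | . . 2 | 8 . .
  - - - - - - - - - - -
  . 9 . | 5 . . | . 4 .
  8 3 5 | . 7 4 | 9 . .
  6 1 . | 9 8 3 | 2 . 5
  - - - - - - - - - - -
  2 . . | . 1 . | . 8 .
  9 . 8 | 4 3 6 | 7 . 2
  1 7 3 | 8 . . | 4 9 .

Step 1. [r1c5∈{5}] only 5 remains possible at r1c5. So r1c5=5.
Step 2. [r3c8∈{1,3,5}] r3c8 is the only open cell in box 3 admitting 5. So r3c8=5.
Step 3. [r4c1∈{7}] r4c1 has the single candidate 7. So r4c1=7.
Step 4. [r4c6∈{1}] r4c6 has the single candidate 1, so r4c6=1.
Step 5. [r1c7∈{1,3}] in col 7, 1 fits only at r1c7 ⇒ r1c7=1.
Step 6. [r7c7∈{3,5}] across col 7, 5 lands solely at r7c7 ⇒ r7c7=5.
Step 7. [r2c6∈{7}] r2c6 has the single candidate 7 ⇒ r2c6=7.
Step 8. [r3c3∈{1,6,7,9}] row 3 places 7 nowhere but r3c3. So r3c3=7.
Step 9. [r7c9∈{3,6}] across row 7, 3 lands solely at r7c9. So r7c9=3.
Step 10. [r5c8∈{1,6}] r5c8 is the only open cell in col 8 admitting 6, so r5c8=6.
Step 11. [r4c3∈{2}] r4c3's peers cover all but 2, so r4c3=2.
Step 12. [r7c3∈{4,6}] in col 3, 6 fits only at r7c3. So r7c3=6.
Step 13. [r4c5∈{6}] r4c5 is down to just 6 ⇒ r4c5=6.
Step 14. [r7c6∈{9}] nothing but 9 survives at r7c6. So r7c6=9.
Step 15. [r1c2∈{2}] r1c2's peers cover all but 2 ⇒ r1c2=2.
Step 16. [r3c4∈{1}] r3c4 is down to just 1 ⇒ r3c4=1.
Step 17. [r3c5∈{4}] nothing but 4 survives at r3c5. So r3c5=4.
Step 18. [r3c2∈{6}] r3c2's peers cover all but 6, so r3c2=6.
Step 19. [r2c3∈{1}] only 1 remains possible at r2c3, so r2c3=1.
Step 20. [r8c2∈{5}] r8c2's peers cover all but 5. So r8c2=5.
Step 21. [r3c9∈{9}] r3c9's peers cover all but 9 ⇒ r3c9=9.
Step 22. [r7c4∈{7}] r7c4 has the single candidate 7. So r7c4=7.
Step 23. [r8c8∈{1}] only 1 remains possible at r8c8 ⇒ r8c8=1.
Step 24. [r4c7∈{3}] r4c7 has the single candidate 3 ⇒ r4c7=3.
Step 25. [r9c5∈{2}] r9c5 has the single candidate 2 ⇒ r9c5=2.
Step 26. [r6c8∈{7}] only 7 remains possible at r6c8 ⇒ r6c8=7.
Step 27. [r7c2∈{4}] only 4 remains possible at r7c2, so r7c2=4.
Step 28. [r1c3∈{9}] r1c3's peers cover all but 9. So r1c3=9.
Step 29. [r6c3∈{4}] r6c3 has the single candidate 4, so r6c3=4.
Step 30. [r3c1∈{3}] r3c1 is down to just 3 ⇒ r3c1=3.
Step 31. [r5c9∈{1}] r5c9 is down to just 1. So r5c9=1.
Step 32. [r5c4∈{2}] nothing but 2 survives at r5c4. So r5c4=2.
Step 33. [r1c8∈{3}] nothing but 3 survives at r1c8, so r1c8=3.
Step 34. [r9c6∈{5}] r9c6 has the single candidate 5. So r9c6=5.
Step 35. [r2c1∈{5}] nothing but 5 survives at r2c1, so r2c1=5.
Step 36. [r4c9∈{8}] r4c9 is down to just 8, so r4c9=8.
Step 37. [r9c9∈{6}] r9c9's peers cover all but 6. So r9c9=6.

Answer: 4 2 9 6 5 8 1 3 7 / 5 8 1 3 9 7 6 2 4 / 3 6 7 1 4 2 8 5 9 / 7 9 2 5 6 1 3 4 8 / 8 3 5 2 7 4 9 6 1 / 6 1 4 9 8 3 2 7 5 / 2 4 6 7 1 9 5 8 3 / 9 5 8 4 3 6 7 1 2 / 1 7 3 8 2 5 4 9 6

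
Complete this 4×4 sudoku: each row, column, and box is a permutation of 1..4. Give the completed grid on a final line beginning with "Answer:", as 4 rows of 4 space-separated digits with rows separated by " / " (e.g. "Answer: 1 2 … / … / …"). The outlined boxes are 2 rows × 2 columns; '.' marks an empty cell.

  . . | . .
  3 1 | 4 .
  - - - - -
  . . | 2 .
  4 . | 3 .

Step 1. [r1c1∈{2}] only 2 remains possible at r1c1. So r1c1=2.
Step 2. [r4c4∈{1}] only 1 remains possible at r4c4 ⇒ r4c4=1.
Step 3. [r3c4∈{4}] r3c4 has the single candidate 4, so r3c4=4.
Step 4. [r4c2∈{2}] r4c2's peers cover all but 2. So r4c2=2.
Step 5. [r3c1∈{1}] r3c1 has the single candidate 1. So r3c1=1.
Step 6. [r1c2∈{4}] r1c2's peers cover all but 4 ⇒ r1c2=4.
Step 7. [r3c2∈{3}] r3c2 is down to just 3 ⇒ r3c2=3.
Step 8. [r2c4∈{2}] nothing but 2 survives at r2c4 ⇒ r2c4=2.
Step 9. [r1c3∈{1}] r1c3 is down to just 1. So r1c3=1.
Step 10. [r1c4∈{3}] r1c4 has the single candidate 3. So r1c4=3.

Answer: 2 4 1 3 / 3 1 4 2 / 1 3 2 4 / 4 2 3 1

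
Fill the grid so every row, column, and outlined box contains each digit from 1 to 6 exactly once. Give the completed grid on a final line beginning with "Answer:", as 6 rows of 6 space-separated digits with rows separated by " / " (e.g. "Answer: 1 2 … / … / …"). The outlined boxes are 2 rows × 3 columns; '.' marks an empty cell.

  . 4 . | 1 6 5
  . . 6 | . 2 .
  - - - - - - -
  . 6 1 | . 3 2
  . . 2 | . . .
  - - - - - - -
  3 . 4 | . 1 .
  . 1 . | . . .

Step 1. [r6c1∈{2,5,6}] across col 1, 6 lands solely at r6c1. So r6c1=6.
Step 2. [r6c4∈{2,3,4,5}] row 6 places 2 nowhere but r6c4 ⇒ r6c4=2.
Step 3. [r2c4∈{3,4}] in col 4, 3 fits only at r2c4. So r2c4=3.
Step 4. [r2c2∈{5}] r2c2's peers cover all but 5. So r2c2=5.
Step 5. [r5c4∈{5,6}] in row 5, 5 fits only at r5c4. So r5c4=5.
Step 6. [r3c4∈{4}] r3c4's peers cover all but 4, so r3c4=4.
Step 7. [r4c4∈{6}] only 6 remains possible at r4c4 ⇒ r4c4=6.
Step 8. [r4c1∈{4,5}] in row 4, 4 fits only at r4c1. So r4c1=4.
Step 9. [r2c6∈{4}] nothing but 4 survives at r2c6 ⇒ r2c6=4.
Step 10. [r1c1∈{2}] r1c1's peers cover all but 2, so r1c1=2.
Step 11. [r5c2∈{2}] nothing but 2 survives at r5c2, so r5c2=2.
Step 12. [r4c5∈{5}] r4c5 is down to just 5, so r4c5=5.
Step 13. [r2c1∈{1}] r2c1 has the single candidate 1. So r2c1=1.
Step 14. [r3c1∈{5}] r3c1 is down to just 5. So r3c1=5.
Step 15. [r6c6∈{3}] nothing but 3 survives at r6c6. So r6c6=3.
Step 16. [r6c3∈{5}] nothing but 5 survives at r6c3, so r6c3=5.
Step 17. [r4c6∈{1}] nothing but 1 survives at r4c6 ⇒ r4c6=1.
Step 18. [r4c2∈{3}] nothing but 3 survives at r4c2 ⇒ r4c2=3.
Step 19. [r5c6∈{6}] r5c6 is down to just 6. So r5c6=6.
Step 20. [r6c5∈{4}] r6c5's peers cover all but 4, so r6c5=4.
Step 21. [r1c3∈{3}] only 3 remains possible at r1c3, so r1c3=3.

Answer: 2 4 3 1 6 5 / 1 5 6 3 2 4 / 5 6 1 4 3 2 / 4 3 2 6 5 1 / 3 2 4 5 1 6 / 6 1 5 2 4 3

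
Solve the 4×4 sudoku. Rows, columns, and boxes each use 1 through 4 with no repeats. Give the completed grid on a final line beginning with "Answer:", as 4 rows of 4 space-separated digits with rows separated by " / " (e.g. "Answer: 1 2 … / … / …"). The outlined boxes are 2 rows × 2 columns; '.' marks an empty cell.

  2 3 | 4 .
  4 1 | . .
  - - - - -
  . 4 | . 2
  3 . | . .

Step 1. [r3c3∈{1,3}] r3c3 is the only open cell in row 3 admitting 3 ⇒ r3c3=3.
Step 2. [r1c4∈{1}] nothing but 1 survives at r1c4. So r1c4=1.
Step 3. [r3c1∈{1}] r3c1's peers cover all but 1 ⇒ r3c1=1.
Step 4. [r2c3∈{2}] only 2 remains possible at r2c3. So r2c3=2.
Step 5. [r4c4∈{4}] r4c4 has the single candidate 4, so r4c4=4.
Step 6. [r2c4∈{3}] nothing but 3 survives at r2c4, so r2c4=3.
Step 7. [r4c2∈{2}] r4c2 is down to just 2 ⇒ r4c2=2.
Step 8. [r4c3∈{1}] nothing but 1 survives at r4c3. So r4c3=1.

Answer: 2 3 4 1 / 4 1 2 3 / 1 4 3 2 / 3 2 1 4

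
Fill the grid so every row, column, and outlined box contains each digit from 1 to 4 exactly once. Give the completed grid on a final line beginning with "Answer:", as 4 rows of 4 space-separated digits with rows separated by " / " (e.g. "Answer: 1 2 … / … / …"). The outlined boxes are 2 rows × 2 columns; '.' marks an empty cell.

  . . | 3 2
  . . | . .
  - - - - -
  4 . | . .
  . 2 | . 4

Step 1. [r4c3∈{1}] r4c3 has the single candidate 1 ⇒ r4c3=1.
Step 2. [r1c1∈{1}] nothing but 1 survives at r1c1, so r1c1=1.
Step 3. [r4c1∈{3}] r4c1 is down to just 3. So r4c1=3.
Step 4. [r2c3∈{4}] r2c3 has the single candidate 4 ⇒ r2c3=4.
Step 5. [r2c2∈{3}] nothing but 3 survives at r2c2. So r2c2=3.
Step 6. [r3c2∈{1}] r3c2 is down to just 1 ⇒ r3c2=1.
Step 7. [r1c2∈{4}] nothing but 4 survives at r1c2. So r1c2=4.
Step 8. [r2c1∈{2}] nothing but 2 survives at r2c1, so r2c1=2.
Step 9. [r3c4∈{3}] r3c4's peers cover all but 3. So r3c4=3.
Step 10. [r2c4∈{1}] nothing but 1 survives at r2c4. So r2c4=1.
Step 11. [r3c3∈{2}] r3c3 is down to just 2, so r3c3=2.

Answer: 1 4 3 2 / 2 3 4 1 / 4 1 2 3 / 3 2 1 4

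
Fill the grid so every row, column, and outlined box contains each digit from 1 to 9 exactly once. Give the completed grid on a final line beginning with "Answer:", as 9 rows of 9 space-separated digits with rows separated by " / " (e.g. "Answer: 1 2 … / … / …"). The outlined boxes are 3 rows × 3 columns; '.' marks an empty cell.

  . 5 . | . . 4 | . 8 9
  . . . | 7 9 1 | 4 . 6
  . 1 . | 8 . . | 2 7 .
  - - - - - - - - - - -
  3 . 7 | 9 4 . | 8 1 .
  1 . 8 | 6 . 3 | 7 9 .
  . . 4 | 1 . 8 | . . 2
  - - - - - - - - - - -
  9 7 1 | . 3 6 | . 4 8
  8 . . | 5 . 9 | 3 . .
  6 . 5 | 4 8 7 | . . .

Step 1. [r8c3∈{2}] only 2 remains possible at r8c3 ⇒ r8c3=2.
Step 2. [r4c9∈{5}] only 5 remains possible at r4c9. So r4c9=5.
Step 3. [r2c3∈{3}] r2c3's peers cover all but 3. So r2c3=3.
Step 4. [r5c2∈{2}] nothing but 2 survives at r5c2, so r5c2=2.
Step 5. [r1c5∈{2,6}] in col 5, 2 fits only at r1c5 ⇒ r1c5=2.
Step 6. [r3c5∈{5,6}] in col 5, 6 fits only at r3c5. So r3c5=6.
Step 7. [r6c7∈{6}] r6c7's peers cover all but 6. So r6c7=6.
Step 8. [r9c9∈{1}] only 1 remains possible at r9c9 ⇒ r9c9=1.
Step 9. [r6c5∈{5,7}] r6c5 is the only open cell in row 6 admitting 7. So r6c5=7.
Step 10. [r3c3∈{9}] only 9 remains possible at r3c3 ⇒ r3c3=9.
Step 11. [r6c1∈{5}] r6c1 is down to just 5 ⇒ r6c1=5.
Step 12. [r7c7∈{5}] r7c7 is down to just 5. So r7c7=5.
Step 13. [r8c2∈{4}] r8c2 has the single candidate 4. So r8c2=4.
Step 14. [r1c1∈{7}] r1c1 has the single candidate 7. So r1c1=7.
Step 15. [r3c9∈{3}] r3c9's peers cover all but 3 ⇒ r3c9=3.
Step 16. [r5c9∈{4}] r5c9 is down to just 4. So r5c9=4.
Step 17. [r5c5∈{5}] r5c5 is down to just 5. So r5c5=5.
Step 18. [r6c8∈{3}] r6c8's peers cover all but 3 ⇒ r6c8=3.
Step 19. [r9c2∈{3}] r9c2 is down to just 3 ⇒ r9c2=3.
Step 20. [r8c8∈{6}] r8c8 is down to just 6. So r8c8=6.
Step 21. [r3c6∈{5}] nothing but 5 survives at r3c6, so r3c6=5.
Step 22. [r3c1∈{4}] r3c1's peers cover all but 4. So r3c1=4.
Step 23. [r1c4∈{3}] r1c4 has the single candidate 3 ⇒ r1c4=3.
Step 24. [r8c5∈{1}] r8c5 is down to just 1, so r8c5=1.
Step 25. [r6c2∈{9}] r6c2's peers cover all but 9, so r6c2=9.
Step 26. [r4c6∈{2}] r4c6 has the single candidate 2. So r4c6=2.
Step 27. [r8c9∈{7}] r8c9 has the single candidate 7 ⇒ r8c9=7.
Step 28. [r2c8∈{5}] only 5 remains possible at r2c8. So r2c8=5.
Step 29. [r1c3∈{6}] nothing but 6 survives at r1c3, so r1c3=6.
Step 30. [r9c7∈{9}] nothing but 9 survives at r9c7 ⇒ r9c7=9.
Step 31. [r9c8∈{2}] only 2 remains possible at r9c8. So r9c8=2.
Step 32. [r2c2∈{8}] only 8 remains possible at r2c2, so r2c2=8.
Step 33. [r1c7∈{1}] r1c7's peers cover all but 1, so r1c7=1.
Step 34. [r2c1∈{2}] nothing but 2 survives at r2c1, so r2c1=2.
Step 35. [r4c2∈{6}] r4c2's peers cover all but 6. So r4c2=6.
Step 36. [r7c4∈{2}] r7c4 is down to just 2. So r7c4=2.

Answer: 7 5 6 3 2 4 1 8 9 / 2 8 3 7 9 1 4 5 6 / 4 1 9 8 6 5 2 7 3 / 3 6 7 9 4 2 8 1 5 / 1 2 8 6 5 3 7 9 4 / 5 9 4 1 7 8 6 3 2 / 9 7 1 2 3 6 5 4 8 / 8 4 2 5 1 9 3 6 7 / 6 3 5 4 8 7 9 2 1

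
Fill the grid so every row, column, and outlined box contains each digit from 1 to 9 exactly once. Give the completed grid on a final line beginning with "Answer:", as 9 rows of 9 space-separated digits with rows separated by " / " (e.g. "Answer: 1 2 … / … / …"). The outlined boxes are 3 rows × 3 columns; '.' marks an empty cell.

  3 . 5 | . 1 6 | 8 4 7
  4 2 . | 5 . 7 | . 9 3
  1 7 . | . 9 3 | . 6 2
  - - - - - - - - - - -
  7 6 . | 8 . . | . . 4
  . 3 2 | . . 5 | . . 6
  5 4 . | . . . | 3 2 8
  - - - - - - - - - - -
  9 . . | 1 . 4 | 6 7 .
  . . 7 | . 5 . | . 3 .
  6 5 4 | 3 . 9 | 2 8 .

Step 1. [r7c2∈{8}] only 8 remains possible at r7c2 ⇒ r7c2=8.
Step 2. [r5c7∈{1,7,9}] across col 7, 7 lands solely at r5c7, so r5c7=7.
Step 3. [r4c7∈{1,5,9}] across box 6, 9 lands solely at r4c7 ⇒ r4c7=9.
Step 4. [r4c3∈{1}] only 1 remains possible at r4c3. So r4c3=1.
Step 5. [r6c4∈{6,7,9}] r6c4 is the only open cell in col 4 admitting 7, so r6c4=7.
Step 6. [r7c5∈{2}] only 2 remains possible at r7c5 ⇒ r7c5=2.
Step 7. [r9c9∈{1}] nothing but 1 survives at r9c9. So r9c9=1.
Step 8. [r5c5∈{4}] nothing but 4 survives at r5c5 ⇒ r5c5=4.
Step 9. [r2c3∈{6,8}] in row 2, 6 fits only at r2c3. So r2c3=6.
Step 10. [r7c3∈{3}] r7c3's peers cover all but 3. So r7c3=3.
Step 11. [r8c1∈{2}] only 2 remains possible at r8c1. So r8c1=2.
Step 12. [r2c7∈{1}] r2c7 has the single candidate 1. So r2c7=1.
Step 13. [r6c6∈{1}] r6c6 has the single candidate 1 ⇒ r6c6=1.
Step 14. [r8c9∈{9}] r8c9 has the single candidate 9. So r8c9=9.
Step 15. [r6c3∈{9}] r6c3 is down to just 9 ⇒ r6c3=9.
Step 16. [r4c5∈{3}] nothing but 3 survives at r4c5, so r4c5=3.
Step 17. [r8c4∈{6}] r8c4's peers cover all but 6, so r8c4=6.
Step 18. [r8c6∈{8}] r8c6 has the single candidate 8, so r8c6=8.
Step 19. [r9c5∈{7}] nothing but 7 survives at r9c5 ⇒ r9c5=7.
Step 20. [r5c8∈{1}] nothing but 1 survives at r5c8. So r5c8=1.
Step 21. [r5c1∈{8}] r5c1 has the single candidate 8. So r5c1=8.
Step 22. [r6c5∈{6}] r6c5 has the single candidate 6, so r6c5=6.
Step 23. [r2c5∈{8}] r2c5 is down to just 8 ⇒ r2c5=8.
Step 24. [r3c3∈{8}] r3c3's peers cover all but 8. So r3c3=8.
Step 25. [r1c2∈{9}] only 9 remains possible at r1c2 ⇒ r1c2=9.
Step 26. [r3c7∈{5}] r3c7 has the single candidate 5. So r3c7=5.
Step 27. [r4c6∈{2}] r4c6 has the single candidate 2, so r4c6=2.
Step 28. [r8c7∈{4}] r8c7 is down to just 4. So r8c7=4.
Step 29. [r4c8∈{5}] r4c8's peers cover all but 5 ⇒ r4c8=5.
Step 30. [r1c4∈{2}] r1c4's peers cover all but 2 ⇒ r1c4=2.
Step 31. [r3c4∈{4}] r3c4 is down to just 4. So r3c4=4.
Step 32. [r5c4∈{9}] r5c4's peers cover all but 9, so r5c4=9.
Step 33. [r7c9∈{5}] r7c9's peers cover all but 5, so r7c9=5.
Step 34. [r8c2∈{1}] nothing but 1 survives at r8c2, so r8c2=1.

Answer: 3 9 5 2 1 6 8 4 7 / 4 2 6 5 8 7 1 9 3 / 1 7 8 4 9 3 5 6 2 / 7 6 1 8 3 2 9 5 4 / 8 3 2 9 4 5 7 1 6 / 5 4 9 7 6 1 3 2 8 / 9 8 3 1 2 4 6 7 5 / 2 1 7 6 5 8 4 3 9 / 6 5 4 3 7 9 2 8 1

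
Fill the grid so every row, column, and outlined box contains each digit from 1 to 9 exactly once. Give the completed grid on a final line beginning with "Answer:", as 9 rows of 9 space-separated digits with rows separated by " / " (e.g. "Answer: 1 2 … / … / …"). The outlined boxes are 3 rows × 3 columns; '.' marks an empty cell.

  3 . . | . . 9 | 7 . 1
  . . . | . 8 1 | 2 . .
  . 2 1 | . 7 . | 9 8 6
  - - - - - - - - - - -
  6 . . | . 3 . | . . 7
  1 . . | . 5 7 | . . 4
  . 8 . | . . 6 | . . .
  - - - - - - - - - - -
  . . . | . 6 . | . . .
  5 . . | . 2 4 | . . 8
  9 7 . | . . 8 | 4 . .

Step 1. [r3c1∈{4}] r3c1 has the single candidate 4, so r3c1=4.
Step 2. [r6c5∈{1,4,9}] 9 has one home in col 5: r6c5. So r6c5=9.
Step 3. [r7c9∈{2,3,5,9}] in col 9, 9 fits only at r7c9 ⇒ r7c9=9.
Step 4. [r1c4∈{2,4,5,6}] across row 1, 2 lands solely at r1c4, so r1c4=2.
Step 5. [r2c4∈{3,4,5,6}] in col 4, 6 fits only at r2c4 ⇒ r2c4=6.
Step 6. [r9c5∈{1}] r9c5 has the single candidate 1. So r9c5=1.
Step 7. [r2c8∈{3,4,5}] across row 2, 4 lands solely at r2c8. So r2c8=4.
Step 8. [r1c8∈{5}] only 5 remains possible at r1c8 ⇒ r1c8=5.
Step 9. [r2c1∈{7}] r2c1's peers cover all but 7 ⇒ r2c1=7.
Step 10. [r6c1∈{2}] r6c1 is down to just 2. So r6c1=2.
Step 11. [r5c8∈{2,3,6,9}] row 5 places 2 nowhere but r5c8, so r5c8=2.
Step 12. [r7c3∈{2,3,4,8}] 2 has one home in row 7: r7c3. So r7c3=2.
Step 13. [r6c3∈{3,4,5,7}] row 6 places 7 nowhere but r6c3 ⇒ r6c3=7.
Step 14. [r4c3∈{4,5,9}] col 3 places 4 nowhere but r4c3 ⇒ r4c3=4.
Step 15. [r5c7∈{3,6,8}] in row 5, 6 fits only at r5c7 ⇒ r5c7=6.
Step 16. [r4c7∈{1,5,8}] in col 7, 8 fits only at r4c7, so r4c7=8.
Step 17. [r4c4∈{1}] nothing but 1 survives at r4c4. So r4c4=1.
Step 18. [r4c2∈{5,9}] in row 4, 5 fits only at r4c2. So r4c2=5.
Step 19. [r2c2∈{9}] r2c2 is down to just 9, so r2c2=9.
Step 20. [r5c2∈{3}] r5c2's peers cover all but 3 ⇒ r5c2=3.
Step 21. [r9c9∈{2,3,5}] row 9 places 2 nowhere but r9c9. So r9c9=2.
Step 22. [r7c7∈{1,3,5}] box 9 places 5 nowhere but r7c7, so r7c7=5.
Step 23. [r7c6∈{3}] nothing but 3 survives at r7c6. So r7c6=3.
Step 24. [r1c2∈{6}] r1c2 is down to just 6 ⇒ r1c2=6.
Step 25. [r8c2∈{1}] only 1 remains possible at r8c2 ⇒ r8c2=1.
Step 26. [r8c7∈{3}] only 3 remains possible at r8c7 ⇒ r8c7=3.
Step 27. [r7c4∈{7}] r7c4's peers cover all but 7 ⇒ r7c4=7.
Step 28. [r9c8∈{6}] r9c8's peers cover all but 6, so r9c8=6.
Step 29. [r6c8∈{1,3}] across col 8, 3 lands solely at r6c8 ⇒ r6c8=3.
Step 30. [r9c4∈{5}] r9c4's peers cover all but 5 ⇒ r9c4=5.
Step 31. [r2c9∈{3}] r2c9's peers cover all but 3 ⇒ r2c9=3.
Step 32. [r6c4∈{4}] nothing but 4 survives at r6c4, so r6c4=4.
Step 33. [r7c1∈{8}] r7c1 has the single candidate 8 ⇒ r7c1=8.
Step 34. [r3c6∈{5}] r3c6 has the single candidate 5. So r3c6=5.
Step 35. [r5c4∈{8}] r5c4 has the single candidate 8. So r5c4=8.
Step 36. [r8c4∈{9}] nothing but 9 survives at r8c4. So r8c4=9.
Step 37. [r8c8∈{7}] r8c8's peers cover all but 7, so r8c8=7.
Step 38. [r7c8∈{1}] r7c8 is down to just 1, so r7c8=1.
Step 39. [r6c9∈{5}] only 5 remains possible at r6c9, so r6c9=5.
Step 40. [r6c7∈{1}] r6c7's peers cover all but 1 ⇒ r6c7=1.
Step 41. [r4c6∈{2}] r4c6's peers cover all but 2, so r4c6=2.
Step 42. [r1c3∈{8}] r1c3 is down to just 8 ⇒ r1c3=8.
Step 43. [r1c5∈{4}] r1c5's peers cover all but 4 ⇒ r1c5=4.
Step 44. [r3c4∈{3}] only 3 remains possible at r3c4, so r3c4=3.
Step 45. [r2c3∈{5}] r2c3 has the single candidate 5 ⇒ r2c3=5.
Step 46. [r4c8∈{9}] r4c8 has the single candidate 9 ⇒ r4c8=9.
Step 47. [r9c3∈{3}] only 3 remains possible at r9c3, so r9c3=3.
Step 48. [r5c3∈{9}] r5c3 has the single candidate 9. So r5c3=9.
Step 49. [r8c3∈{6}] r8c3 has the single candidate 6 ⇒ r8c3=6.
Step 50. [r7c2∈{4}] r7c2's peers cover all but 4, so r7c2=4.

Answer: 3 6 8 2 4 9 7 5 1 / 7 9 5 6 8 1 2 4 3 / 4 2 1 3 7 5 9 8 6 / 6 5 4 1 3 2 8 9 7 / 1 3 9 8 5 7 6 2 4 / 2 8 7 4 9 6 1 3 5 / 8 4 2 7 6 3 5 1 9 / 5 1 6 9 2 4 3 7 8 / 9 7 3 5 1 8 4 6 2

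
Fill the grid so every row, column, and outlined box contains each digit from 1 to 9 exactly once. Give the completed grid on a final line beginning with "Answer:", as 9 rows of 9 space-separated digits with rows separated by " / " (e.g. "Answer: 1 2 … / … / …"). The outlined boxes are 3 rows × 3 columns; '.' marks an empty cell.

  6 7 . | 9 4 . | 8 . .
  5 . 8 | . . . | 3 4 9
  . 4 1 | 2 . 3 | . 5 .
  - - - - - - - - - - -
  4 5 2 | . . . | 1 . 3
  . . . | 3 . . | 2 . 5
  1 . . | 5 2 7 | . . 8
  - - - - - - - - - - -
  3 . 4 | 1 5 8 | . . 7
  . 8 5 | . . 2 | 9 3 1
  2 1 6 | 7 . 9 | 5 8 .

Step 1. [r4c6∈{6}] only 6 remains possible at r4c6. So r4c6=6.
Step 2. [r3c5∈{6,7,8}] r3c5 is the only open cell in row 3 admitting 8 ⇒ r3c5=8.
Step 3. [r2c6∈{1}] only 1 remains possible at r2c6. So r2c6=1.
Step 4. [r5c3∈{7,9}] 7 has one home in col 3: r5c3, so r5c3=7.
Step 5. [r6c3∈{3,9}] across col 3, 9 lands solely at r6c3. So r6c3=9.
Step 6. [r6c8∈{6}] r6c8 is down to just 6 ⇒ r6c8=6.
Step 7. [r2c4∈{6}] r2c4 has the single candidate 6, so r2c4=6.
Step 8. [r5c8∈{9}] r5c8's peers cover all but 9. So r5c8=9.
Step 9. [r1c8∈{1,2}] across row 1, 1 lands solely at r1c8, so r1c8=1.
Step 10. [r7c7∈{6}] r7c7 is down to just 6 ⇒ r7c7=6.
Step 11. [r8c1∈{7}] r8c1 has the single candidate 7. So r8c1=7.
Step 12. [r6c2∈{3}] r6c2's peers cover all but 3. So r6c2=3.
Step 13. [r5c5∈{1}] r5c5 is down to just 1 ⇒ r5c5=1.
Step 14. [r2c5∈{7}] r2c5 is down to just 7. So r2c5=7.
Step 15. [r5c1∈{8}] only 8 remains possible at r5c1 ⇒ r5c1=8.
Step 16. [r9c9∈{4}] only 4 remains possible at r9c9. So r9c9=4.
Step 17. [r5c6∈{4}] r5c6 has the single candidate 4, so r5c6=4.
Step 18. [r8c5∈{6}] nothing but 6 survives at r8c5 ⇒ r8c5=6.
Step 19. [r3c9∈{6}] r3c9 is down to just 6 ⇒ r3c9=6.
Step 20. [r7c8∈{2}] nothing but 2 survives at r7c8, so r7c8=2.
Step 21. [r5c2∈{6}] nothing but 6 survives at r5c2. So r5c2=6.
Step 22. [r2c2∈{2}] only 2 remains possible at r2c2 ⇒ r2c2=2.
Step 23. [r4c5∈{9}] only 9 remains possible at r4c5. So r4c5=9.
Step 24. [r8c4∈{4}] r8c4 has the single candidate 4. So r8c4=4.
Step 25. [r1c3∈{3}] r1c3 is down to just 3 ⇒ r1c3=3.
Step 26. [r1c9∈{2}] r1c9 is down to just 2 ⇒ r1c9=2.
Step 27. [r3c1∈{9}] r3c1 has the single candidate 9, so r3c1=9.
Step 28. [r1c6∈{5}] r1c6's peers cover all but 5 ⇒ r1c6=5.
Step 29. [r7c2∈{9}] nothing but 9 survives at r7c2, so r7c2=9.
Step 30. [r4c4∈{8}] r4c4's peers cover all but 8. So r4c4=8.
Step 31. [r6c7∈{4}] r6c7 has the single candidate 4. So r6c7=4.
Step 32. [r3c7∈{7}] r3c7's peers cover all but 7. So r3c7=7.
Step 33. [r4c8∈{7}] r4c8 is down to just 7 ⇒ r4c8=7.
Step 34. [r9c5∈{3}] nothing but 3 survives at r9c5 ⇒ r9c5=3.

Answer: 6 7 3 9 4 5 8 1 2 / 5 2 8 6 7 1 3 4 9 / 9 4 1 2 8 3 7 5 6 / 4 5 2 8 9 6 1 7 3 / 8 6 7 3 1 4 2 9 5 / 1 3 9 5 2 7 4 6 8 / 3 9 4 1 5 8 6 2 7 / 7 8 5 4 6 2 9 3 1 / 2 1 6 7 3 9 5 8 4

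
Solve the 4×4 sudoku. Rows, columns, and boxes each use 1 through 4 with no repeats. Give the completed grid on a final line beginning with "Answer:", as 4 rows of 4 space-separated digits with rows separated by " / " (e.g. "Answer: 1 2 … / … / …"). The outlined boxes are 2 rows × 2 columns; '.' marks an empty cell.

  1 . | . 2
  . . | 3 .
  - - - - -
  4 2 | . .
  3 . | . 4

Step 1. [r3c3∈{1}] only 1 remains possible at r3c3 ⇒ r3c3=1.
Step 2. [r1c3∈{4}] nothing but 4 survives at r1c3, so r1c3=4.
Step 3. [r4c2∈{1}] r4c2 is down to just 1. So r4c2=1.
Step 4. [r2c4∈{1}] nothing but 1 survives at r2c4 ⇒ r2c4=1.
Step 5. [r4c3∈{2}] r4c3 has the single candidate 2. So r4c3=2.
Step 6. [r1c2∈{3}] r1c2's peers cover all but 3, so r1c2=3.
Step 7. [r2c2∈{4}] r2c2's peers cover all but 4 ⇒ r2c2=4.
Step 8. [r3c4∈{3}] r3c4's peers cover all but 3. So r3c4=3.
Step 9. [r2c1∈{2}] r2c1 is down to just 2. So r2c1=2.

Answer: 1 3 4 2 / 2 4 3 1 / 4 2 1 3 / 3 1 2 4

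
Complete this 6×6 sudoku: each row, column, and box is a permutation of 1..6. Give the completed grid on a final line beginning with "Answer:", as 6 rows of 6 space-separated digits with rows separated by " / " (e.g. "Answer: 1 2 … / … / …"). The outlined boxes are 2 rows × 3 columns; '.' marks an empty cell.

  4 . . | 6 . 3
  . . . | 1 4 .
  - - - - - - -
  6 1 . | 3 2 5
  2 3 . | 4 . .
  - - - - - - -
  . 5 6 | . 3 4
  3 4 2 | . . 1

Step 1. [r6c5∈{5,6}] across row 6, 6 lands solely at r6c5, so r6c5=6.
Step 2. [r2c1∈{5}] nothing but 5 survives at r2c1. So r2c1=5.
Step 3. [r2c6∈{2}] r2c6 is down to just 2 ⇒ r2c6=2.
Step 4. [r2c3∈{3}] r2c3's peers cover all but 3 ⇒ r2c3=3.
Step 5. [r2c2∈{6}] r2c2 has the single candidate 6. So r2c2=6.
Step 6. [r5c1∈{1}] only 1 remains possible at r5c1 ⇒ r5c1=1.
Step 7. [r4c3∈{5}] nothing but 5 survives at r4c3 ⇒ r4c3=5.
Step 8. [r4c5∈{1}] r4c5 has the single candidate 1, so r4c5=1.
Step 9. [r3c3∈{4}] r3c3 has the single candidate 4, so r3c3=4.
Step 10. [r4c6∈{6}] r4c6 is down to just 6, so r4c6=6.
Step 11. [r1c2∈{2}] r1c2 has the single candidate 2 ⇒ r1c2=2.
Step 12. [r1c3∈{1}] only 1 remains possible at r1c3. So r1c3=1.
Step 13. [r5c4∈{2}] r5c4 has the single candidate 2. So r5c4=2.
Step 14. [r6c4∈{5}] r6c4 is down to just 5 ⇒ r6c4=5.
Step 15. [r1c5∈{5}] nothing but 5 survives at r1c5 ⇒ r1c5=5.

Answer: 4 2 1 6 5 3 / 5 6 3 1 4 2 / 6 1 4 3 2 5 / 2 3 5 4 1 6 / 1 5 6 2 3 4 / 3 4 2 5 6 1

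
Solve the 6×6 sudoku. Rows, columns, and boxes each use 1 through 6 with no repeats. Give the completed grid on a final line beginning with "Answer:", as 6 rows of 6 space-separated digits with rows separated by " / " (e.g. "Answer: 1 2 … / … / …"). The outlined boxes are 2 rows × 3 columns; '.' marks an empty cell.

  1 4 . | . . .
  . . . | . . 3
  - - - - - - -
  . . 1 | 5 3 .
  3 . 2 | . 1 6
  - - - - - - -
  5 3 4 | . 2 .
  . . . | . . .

Step 1. [r6c3∈{6}] r6c3 has the single candidate 6 ⇒ r6c3=6.
Step 2. [r2c4∈{1,2,4,6}] 1 has one home in row 2: r2c4 ⇒ r2c4=1.
Step 3. [r2c5∈{4,5,6}] r2c5 is the only open cell in row 2 admitting 4, so r2c5=4.
Step 4. [r1c5∈{5,6}] in col 5, 6 fits only at r1c5 ⇒ r1c5=6.
Step 5. [r1c6∈{2,5}] box 2 places 5 nowhere but r1c6. So r1c6=5.
Step 6. [r6c1∈{2}] nothing but 2 survives at r6c1 ⇒ r6c1=2.
Step 7. [r4c4∈{4}] only 4 remains possible at r4c4, so r4c4=4.
Step 8. [r3c2∈{6}] r3c2 has the single candidate 6, so r3c2=6.
Step 9. [r6c6∈{1,4}] across row 6, 4 lands solely at r6c6, so r6c6=4.
Step 10. [r2c2∈{2,5}] row 2 places 2 nowhere but r2c2 ⇒ r2c2=2.
Step 11. [r5c6∈{1}] r5c6 is down to just 1, so r5c6=1.
Step 12. [r3c6∈{2}] nothing but 2 survives at r3c6 ⇒ r3c6=2.
Step 13. [r6c4∈{3}] nothing but 3 survives at r6c4. So r6c4=3.
Step 14. [r6c2∈{1}] only 1 remains possible at r6c2, so r6c2=1.
Step 15. [r1c4∈{2}] r1c4 is down to just 2 ⇒ r1c4=2.
Step 16. [r2c3∈{5}] r2c3's peers cover all but 5 ⇒ r2c3=5.
Step 17. [r6c5∈{5}] r6c5 has the single candidate 5, so r6c5=5.
Step 18. [r4c2∈{5}] r4c2 has the single candidate 5, so r4c2=5.
Step 19. [r5c4∈{6}] nothing but 6 survives at r5c4. So r5c4=6.
Step 20. [r1c3∈{3}] r1c3 is down to just 3, so r1c3=3.
Step 21. [r2c1∈{6}] nothing but 6 survives at r2c1. So r2c1=6.
Step 22. [r3c1∈{4}] r3c1 is down to just 4, so r3c1=4.

Answer: 1 4 3 2 6 5 / 6 2 5 1 4 3 / 4 6 1 5 3 2 / 3 5 2 4 1 6 / 5 3 4 6 2 1 / 2 1 6 3 5 4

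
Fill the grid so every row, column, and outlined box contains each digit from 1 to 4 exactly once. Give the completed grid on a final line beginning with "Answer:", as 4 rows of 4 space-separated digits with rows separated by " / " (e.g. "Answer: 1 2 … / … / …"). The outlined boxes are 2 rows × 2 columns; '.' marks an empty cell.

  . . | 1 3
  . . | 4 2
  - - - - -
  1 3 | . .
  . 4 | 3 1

Step 1. [r1c1∈{2,4}] 4 has one home in row 1: r1c1, so r1c1=4.
Step 2. [r2c1∈{3}] r2c1 is down to just 3. So r2c1=3.
Step 3. [r1c2∈{2}] r1c2's peers cover all but 2 ⇒ r1c2=2.
Step 4. [r3c4∈{4}] r3c4 has the single candidate 4, so r3c4=4.
Step 5. [r3c3∈{2}] r3c3 is down to just 2, so r3c3=2.
Step 6. [r2c2∈{1}] r2c2 is down to just 1. So r2c2=1.
Step 7. [r4c1∈{2}] r4c1 has the single candidate 2, so r4c1=2.

Answer: 4 2 1 3 / 3 1 4 2 / 1 3 2 4 / 2 4 3 1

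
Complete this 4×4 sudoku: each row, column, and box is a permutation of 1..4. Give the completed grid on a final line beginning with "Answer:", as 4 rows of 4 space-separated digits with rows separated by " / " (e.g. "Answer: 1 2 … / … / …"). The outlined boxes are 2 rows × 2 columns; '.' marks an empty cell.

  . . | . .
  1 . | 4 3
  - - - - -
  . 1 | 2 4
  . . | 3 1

Step 1. [r2c2∈{2}] r2c2 has the single candidate 2 ⇒ r2c2=2.
Step 2. [r4c2∈{4}] r4c2 has the single candidate 4 ⇒ r4c2=4.
Step 3. [r1c2∈{3}] nothing but 3 survives at r1c2. So r1c2=3.
Step 4. [r1c1∈{4}] only 4 remains possible at r1c1. So r1c1=4.
Step 5. [r1c4∈{2}] only 2 remains possible at r1c4, so r1c4=2.
Step 6. [r4c1∈{2}] nothing but 2 survives at r4c1. So r4c1=2.
Step 7. [r3c1∈{3}] nothing but 3 survives at r3c1 ⇒ r3c1=3.
Step 8. [r1c3∈{1}] only 1 remains possible at r1c3. So r1c3=1.

Answer: 4 3 1 2 / 1 2 4 3 / 3 1 2 4 / 2 4 3 1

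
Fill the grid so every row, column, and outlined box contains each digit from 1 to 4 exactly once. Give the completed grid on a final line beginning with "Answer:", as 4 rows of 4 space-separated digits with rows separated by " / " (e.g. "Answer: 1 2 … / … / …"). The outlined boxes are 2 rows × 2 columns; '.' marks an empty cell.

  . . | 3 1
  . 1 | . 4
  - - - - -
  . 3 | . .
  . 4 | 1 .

Step 1. [r4c1∈{2}] r4c1's peers cover all but 2. So r4c1=2.
Step 2. [r3c4∈{2}] r3c4 has the single candidate 2 ⇒ r3c4=2.
Step 3. [r1c1∈{4}] r1c1's peers cover all but 4. So r1c1=4.
Step 4. [r3c1∈{1}] r3c1 has the single candidate 1 ⇒ r3c1=1.
Step 5. [r4c4∈{3}] r4c4 has the single candidate 3, so r4c4=3.
Step 6. [r2c3∈{2}] r2c3 is down to just 2, so r2c3=2.
Step 7. [r2c1∈{3}] only 3 remains possible at r2c1, so r2c1=3.
Step 8. [r3c3∈{4}] only 4 remains possible at r3c3, so r3c3=4.
Step 9. [r1c2∈{2}] r1c2 is down to just 2 ⇒ r1c2=2.

Answer: 4 2 3 1 / 3 1 2 4 / 1 3 4 2 / 2 4 1 3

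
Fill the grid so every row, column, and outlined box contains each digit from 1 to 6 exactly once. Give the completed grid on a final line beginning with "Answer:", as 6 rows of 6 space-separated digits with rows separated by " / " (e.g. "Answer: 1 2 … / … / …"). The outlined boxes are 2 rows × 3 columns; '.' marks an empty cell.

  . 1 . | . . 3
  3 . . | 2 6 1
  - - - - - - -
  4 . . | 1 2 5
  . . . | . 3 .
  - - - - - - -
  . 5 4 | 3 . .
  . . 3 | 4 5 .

Step 1. [r3c3∈{6}] r3c3 has the single candidate 6 ⇒ r3c3=6.
Step 2. [r6c1∈{1,2,6}] 1 has one home in row 6: r6c1 ⇒ r6c1=1.
Step 3. [r1c1∈{2,5,6}] in row 1, 6 fits only at r1c1. So r1c1=6.
Step 4. [r4c2∈{2}] r4c2 has the single candidate 2, so r4c2=2.
Step 5. [r5c6∈{2,6}] across row 5, 6 lands solely at r5c6 ⇒ r5c6=6.
Step 6. [r2c3∈{5}] nothing but 5 survives at r2c3, so r2c3=5.
Step 7. [r4c4∈{6}] r4c4's peers cover all but 6, so r4c4=6.
Step 8. [r1c3∈{2}] only 2 remains possible at r1c3. So r1c3=2.
Step 9. [r6c6∈{2}] only 2 remains possible at r6c6 ⇒ r6c6=2.
Step 10. [r3c2∈{3}] r3c2 has the single candidate 3, so r3c2=3.
Step 11. [r1c5∈{4}] only 4 remains possible at r1c5 ⇒ r1c5=4.
Step 12. [r5c5∈{1}] only 1 remains possible at r5c5. So r5c5=1.
Step 13. [r6c2∈{6}] nothing but 6 survives at r6c2, so r6c2=6.
Step 14. [r4c3∈{1}] r4c3 is down to just 1. So r4c3=1.
Step 15. [r4c6∈{4}] only 4 remains possible at r4c6 ⇒ r4c6=4.
Step 16. [r5c1∈{2}] only 2 remains possible at r5c1 ⇒ r5c1=2.
Step 17. [r4c1∈{5}] only 5 remains possible at r4c1 ⇒ r4c1=5.
Step 18. [r1c4∈{5}] r1c4's peers cover all but 5, so r1c4=5.
Step 19. [r2c2∈{4}] r2c2 is down to just 4 ⇒ r2c2=4.

Answer: 6 1 2 5 4 3 / 3 4 5 2 6 1 / 4 3 6 1 2 5 / 5 2 1 6 3 4 / 2 5 4 3 1 6 / 1 6 3 4 5 2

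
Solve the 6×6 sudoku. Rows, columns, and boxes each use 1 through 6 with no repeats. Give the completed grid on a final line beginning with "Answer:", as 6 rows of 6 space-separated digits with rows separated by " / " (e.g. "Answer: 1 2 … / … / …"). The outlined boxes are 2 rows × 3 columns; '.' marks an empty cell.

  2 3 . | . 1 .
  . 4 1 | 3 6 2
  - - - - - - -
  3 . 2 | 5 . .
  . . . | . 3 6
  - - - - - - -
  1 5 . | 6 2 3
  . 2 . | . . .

Step 1. [r3c5∈{4}] only 4 remains possible at r3c5 ⇒ r3c5=4.
Step 2. [r5c3∈{4}] only 4 remains possible at r5c3 ⇒ r5c3=4.
Step 3. [r1c6∈{4,5}] r1c6 is the only open cell in box 2 admitting 5. So r1c6=5.
Step 4. [r3c6∈{1}] nothing but 1 survives at r3c6 ⇒ r3c6=1.
Step 5. [r2c1∈{5}] r2c1 has the single candidate 5, so r2c1=5.
Step 6. [r6c1∈{6}] r6c1's peers cover all but 6. So r6c1=6.
Step 7. [r6c4∈{1,4}] in row 6, 1 fits only at r6c4. So r6c4=1.
Step 8. [r1c3∈{6}] only 6 remains possible at r1c3 ⇒ r1c3=6.
Step 9. [r3c2∈{6}] r3c2 has the single candidate 6. So r3c2=6.
Step 10. [r6c6∈{4}] r6c6 has the single candidate 4, so r6c6=4.
Step 11. [r1c4∈{4}] r1c4's peers cover all but 4. So r1c4=4.
Step 12. [r6c5∈{5}] r6c5 has the single candidate 5 ⇒ r6c5=5.
Step 13. [r6c3∈{3}] only 3 remains possible at r6c3, so r6c3=3.
Step 14. [r4c2∈{1}] r4c2's peers cover all but 1 ⇒ r4c2=1.
Step 15. [r4c4∈{2}] r4c4's peers cover all but 2. So r4c4=2.
Step 16. [r4c3∈{5}] nothing but 5 survives at r4c3 ⇒ r4c3=5.
Step 17. [r4c1∈{4}] only 4 remains possible at r4c1, so r4c1=4.

Answer: 2 3 6 4 1 5 / 5 4 1 3 6 2 / 3 6 2 5 4 1 / 4 1 5 2 3 6 / 1 5 4 6 2 3 / 6 2 3 1 5 4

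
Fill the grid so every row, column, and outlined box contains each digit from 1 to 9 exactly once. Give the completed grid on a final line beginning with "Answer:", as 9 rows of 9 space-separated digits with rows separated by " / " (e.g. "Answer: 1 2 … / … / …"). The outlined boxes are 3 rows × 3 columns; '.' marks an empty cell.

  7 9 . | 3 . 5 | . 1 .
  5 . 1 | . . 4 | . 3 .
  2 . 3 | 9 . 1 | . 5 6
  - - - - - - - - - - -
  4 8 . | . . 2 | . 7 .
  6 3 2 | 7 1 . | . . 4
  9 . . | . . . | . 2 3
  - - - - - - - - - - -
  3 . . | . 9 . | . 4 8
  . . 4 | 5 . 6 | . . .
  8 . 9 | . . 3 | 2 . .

Step 1. [r8c5∈{2,7,8}] r8c5 is the only open cell in row 8 admitting 8 ⇒ r8c5=8.
Step 2. [r4c3∈{5}] only 5 remains possible at r4c3. So r4c3=5.
Step 3. [r3c7∈{4,7,8}] row 3 places 8 nowhere but r3c7 ⇒ r3c7=8.
Step 4. [r4c4∈{6}] nothing but 6 survives at r4c4. So r4c4=6.
Step 5. [r6c2∈{1,7}] 1 has one home in box 4: r6c2 ⇒ r6c2=1.
Step 6. [r2c2∈{6}] only 6 remains possible at r2c2 ⇒ r2c2=6.
Step 7. [r9c9∈{1,5,7}] in col 9, 5 fits only at r9c9. So r9c9=5.
Step 8. [r9c2∈{7}] only 7 remains possible at r9c2. So r9c2=7.
Step 9. [r8c8∈{9}] nothing but 9 survives at r8c8 ⇒ r8c8=9.
Step 10. [r7c4∈{1,2}] r7c4 is the only open cell in box 8 admitting 2. So r7c4=2.
Step 11. [r7c7∈{1,6,7}] r7c7 is the only open cell in row 7 admitting 1, so r7c7=1.
Step 12. [r4c7∈{9}] r4c7 has the single candidate 9 ⇒ r4c7=9.
Step 13. [r2c7∈{7}] r2c7 is down to just 7, so r2c7=7.
Step 14. [r2c5∈{2}] nothing but 2 survives at r2c5 ⇒ r2c5=2.
Step 15. [r9c5∈{4}] r9c5 has the single candidate 4 ⇒ r9c5=4.
Step 16. [r6c6∈{8}] r6c6 has the single candidate 8 ⇒ r6c6=8.
Step 17. [r6c7∈{5,6}] in row 6, 6 fits only at r6c7. So r6c7=6.
Step 18. [r5c7∈{5}] r5c7 is down to just 5. So r5c7=5.
Step 19. [r2c9∈{9}] nothing but 9 survives at r2c9 ⇒ r2c9=9.
Step 20. [r2c4∈{8}] only 8 remains possible at r2c4, so r2c4=8.
Step 21. [r6c3∈{7}] only 7 remains possible at r6c3, so r6c3=7.
Step 22. [r5c6∈{9}] r5c6 is down to just 9. So r5c6=9.
Step 23. [r1c3∈{8}] r1c3's peers cover all but 8 ⇒ r1c3=8.
Step 24. [r7c6∈{7}] r7c6 has the single candidate 7, so r7c6=7.
Step 25. [r1c5∈{6}] r1c5's peers cover all but 6. So r1c5=6.
Step 26. [r5c8∈{8}] nothing but 8 survives at r5c8 ⇒ r5c8=8.
Step 27. [r1c7∈{4}] nothing but 4 survives at r1c7 ⇒ r1c7=4.
Step 28. [r6c4∈{4}] r6c4 is down to just 4, so r6c4=4.
Step 29. [r8c1∈{1}] r8c1 is down to just 1. So r8c1=1.
Step 30. [r4c5∈{3}] r4c5 is down to just 3. So r4c5=3.
Step 31. [r9c4∈{1}] r9c4 has the single candidate 1 ⇒ r9c4=1.
Step 32. [r6c5∈{5}] r6c5 is down to just 5 ⇒ r6c5=5.
Step 33. [r3c2∈{4}] r3c2 is down to just 4 ⇒ r3c2=4.
Step 34. [r7c2∈{5}] nothing but 5 survives at r7c2. So r7c2=5.
Step 35. [r8c2∈{2}] r8c2 has the single candidate 2 ⇒ r8c2=2.
Step 36. [r4c9∈{1}] r4c9 is down to just 1. So r4c9=1.
Step 37. [r8c7∈{3}] r8c7 is down to just 3, so r8c7=3.
Step 38. [r7c3∈{6}] nothing but 6 survives at r7c3, so r7c3=6.
Step 39. [r8c9∈{7}] nothing but 7 survives at r8c9 ⇒ r8c9=7.
Step 40. [r3c5∈{7}] only 7 remains possible at r3c5 ⇒ r3c5=7.
Step 41. [r1c9∈{2}] only 2 remains possible at r1c9, so r1c9=2.
Step 42. [r9c8∈{6}] r9c8's peers cover all but 6 ⇒ r9c8=6.

Answer: 7 9 8 3 6 5 4 1 2 / 5 6 1 8 2 4 7 3 9 / 2 4 3 9 7 1 8 5 6 / 4 8 5 6 3 2 9 7 1 / 6 3 2 7 1 9 5 8 4 / 9 1 7 4 5 8 6 2 3 / 3 5 6 2 9 7 1 4 8 / 1 2 4 5 8 6 3 9 7 / 8 7 9 1 4 3 2 6 5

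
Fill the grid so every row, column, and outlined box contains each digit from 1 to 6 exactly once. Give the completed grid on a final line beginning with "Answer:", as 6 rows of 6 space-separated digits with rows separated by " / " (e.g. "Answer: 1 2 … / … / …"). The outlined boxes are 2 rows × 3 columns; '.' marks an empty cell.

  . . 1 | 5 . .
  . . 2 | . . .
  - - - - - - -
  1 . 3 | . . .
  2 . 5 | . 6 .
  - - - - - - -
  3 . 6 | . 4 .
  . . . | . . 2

Step 1. [r4c2∈{4}] r4c2's peers cover all but 4, so r4c2=4.
Step 2. [r5c4∈{1}] only 1 remains possible at r5c4. So r5c4=1.
Step 3. [r4c4∈{3}] nothing but 3 survives at r4c4, so r4c4=3.
Step 4. [r5c6∈{5}] nothing but 5 survives at r5c6, so r5c6=5.
Step 5. [r3c6∈{4}] nothing but 4 survives at r3c6 ⇒ r3c6=4.
Step 6. [r1c1∈{4,6}] row 1 places 4 nowhere but r1c1, so r1c1=4.
Step 7. [r2c1∈{5,6}] col 1 places 6 nowhere but r2c1 ⇒ r2c1=6.
Step 8. [r1c2∈{3}] r1c2 has the single candidate 3. So r1c2=3.
Step 9. [r2c5∈{1,3}] across col 5, 1 lands solely at r2c5. So r2c5=1.
Step 10. [r2c2∈{5}] r2c2's peers cover all but 5, so r2c2=5.
Step 11. [r1c5∈{2}] r1c5 is down to just 2 ⇒ r1c5=2.
Step 12. [r3c4∈{2}] nothing but 2 survives at r3c4 ⇒ r3c4=2.
Step 13. [r6c2∈{1}] nothing but 1 survives at r6c2. So r6c2=1.
Step 14. [r6c1∈{5}] r6c1 is down to just 5 ⇒ r6c1=5.
Step 15. [r6c5∈{3}] r6c5 is down to just 3, so r6c5=3.
Step 16. [r6c3∈{4}] r6c3 has the single candidate 4. So r6c3=4.
Step 17. [r6c4∈{6}] r6c4's peers cover all but 6 ⇒ r6c4=6.
Step 18. [r3c2∈{6}] r3c2 has the single candidate 6 ⇒ r3c2=6.
Step 19. [r2c6∈{3}] r2c6's peers cover all but 3, so r2c6=3.
Step 20. [r1c6∈{6}] only 6 remains possible at r1c6. So r1c6=6.
Step 21. [r4c6∈{1}] r4c6 is down to just 1. So r4c6=1.
Step 22. [r2c4∈{4}] nothing but 4 survives at r2c4. So r2c4=4.
Step 23. [r3c5∈{5}] nothing but 5 survives at r3c5 ⇒ r3c5=5.
Step 24. [r5c2∈{2}] r5c2 is down to just 2. So r5c2=2.

Answer: 4 3 1 5 2 6 / 6 5 2 4 1 3 / 1 6 3 2 5 4 / 2 4 5 3 6 1 / 3 2 6 1 4 5 / 5 1 4 6 3 2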